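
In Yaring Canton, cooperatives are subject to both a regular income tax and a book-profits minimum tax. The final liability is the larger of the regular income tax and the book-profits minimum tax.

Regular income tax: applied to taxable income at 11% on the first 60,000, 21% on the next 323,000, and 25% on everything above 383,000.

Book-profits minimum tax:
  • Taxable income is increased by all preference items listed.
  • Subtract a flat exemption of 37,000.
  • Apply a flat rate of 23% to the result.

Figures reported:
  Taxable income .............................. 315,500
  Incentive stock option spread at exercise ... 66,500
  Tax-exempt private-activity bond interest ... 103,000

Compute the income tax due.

Book-profits minimum tax:
  Adjusted income: 315,500 + 66,500 + 103,000 = 485,000
  Less exemption 37,000 → base 448,000
  448,000 × 23% = 103,040

Regular income tax:
  60,000 × 11% = 6,600
  255,500 × 21% = 53,655
  → 60,255

103,040 > 60,255, so the book-profits minimum tax is the binding amount.

103,040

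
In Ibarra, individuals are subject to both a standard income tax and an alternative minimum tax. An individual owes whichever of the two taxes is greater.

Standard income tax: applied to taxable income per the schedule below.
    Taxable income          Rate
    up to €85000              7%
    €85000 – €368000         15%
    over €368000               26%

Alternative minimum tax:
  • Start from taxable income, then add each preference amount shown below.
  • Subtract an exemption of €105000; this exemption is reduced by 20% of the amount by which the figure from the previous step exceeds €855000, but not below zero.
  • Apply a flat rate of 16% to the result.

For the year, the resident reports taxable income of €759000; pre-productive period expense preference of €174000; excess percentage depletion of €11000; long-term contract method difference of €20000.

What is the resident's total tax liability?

Standard income tax:
  €85000 × 7% = €5950
  €283000 × 15% = €42450
  €391000 × 26% = €101660
  → €150060

Alternative minimum tax:
  Adjusted income: €759000 + €174000 + €11000 + €20000 = €964000
  Exemption: €105000 − 20% × (€964000 − €855000) = €105000 − €21800 = €83200
  Base: €964000 − €83200 = €880800
  €880800 × 16% = €140928

€150060 > €140928, so the standard income tax governs.

€150060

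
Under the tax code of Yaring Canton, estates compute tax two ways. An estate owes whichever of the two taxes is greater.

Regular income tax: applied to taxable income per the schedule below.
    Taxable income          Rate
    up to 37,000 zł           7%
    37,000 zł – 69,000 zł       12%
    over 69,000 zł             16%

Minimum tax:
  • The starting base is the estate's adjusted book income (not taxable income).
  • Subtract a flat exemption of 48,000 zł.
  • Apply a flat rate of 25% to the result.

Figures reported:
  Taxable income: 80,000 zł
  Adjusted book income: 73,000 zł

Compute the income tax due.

Minimum tax:
  Base (adjusted book income): 73,000 zł
  Less exemption 48,000 zł → base 25,000 zł
  25,000 zł × 25% = 6,250 zł

Regular income tax:
  37,000 zł × 7% = 2,590 zł
  32,000 zł × 12% = 3,840 zł
  11,000 zł × 16% = 1,760 zł
  → 8,190 zł

8,190 zł > 6,250 zł, so the regular income tax governs.

8,190 zł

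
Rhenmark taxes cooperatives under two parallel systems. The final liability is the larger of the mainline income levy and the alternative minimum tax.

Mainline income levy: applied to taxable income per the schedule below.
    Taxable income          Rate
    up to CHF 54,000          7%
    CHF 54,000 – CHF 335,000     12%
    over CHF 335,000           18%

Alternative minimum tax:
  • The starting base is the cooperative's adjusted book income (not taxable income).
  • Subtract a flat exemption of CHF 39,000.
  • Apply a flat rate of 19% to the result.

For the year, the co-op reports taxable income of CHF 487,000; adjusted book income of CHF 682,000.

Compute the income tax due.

Mainline income levy:
  CHF 54,000 × 7% = CHF 3,780
  CHF 281,000 × 12% = CHF 33,720
  CHF 152,000 × 18% = CHF 27,360
  → CHF 64,860

Alternative minimum tax:
  Base (adjusted book income): CHF 682,000
  Less exemption CHF 39,000 → base CHF 643,000
  CHF 643,000 × 19% = CHF 122,170

CHF 122,170 > CHF 64,860, so the alternative minimum tax is the binding amount.

CHF 122,170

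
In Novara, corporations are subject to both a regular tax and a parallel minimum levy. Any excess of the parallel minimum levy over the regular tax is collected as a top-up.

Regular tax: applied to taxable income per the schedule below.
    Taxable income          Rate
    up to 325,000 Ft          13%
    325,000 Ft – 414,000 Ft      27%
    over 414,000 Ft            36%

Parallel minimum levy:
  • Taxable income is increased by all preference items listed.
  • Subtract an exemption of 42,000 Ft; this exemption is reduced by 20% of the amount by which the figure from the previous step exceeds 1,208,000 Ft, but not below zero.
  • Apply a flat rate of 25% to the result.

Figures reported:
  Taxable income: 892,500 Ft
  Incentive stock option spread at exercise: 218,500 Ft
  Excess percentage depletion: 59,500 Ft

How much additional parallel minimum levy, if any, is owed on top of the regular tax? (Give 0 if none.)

43,585 Ft

Regular tax:
  325,000 Ft × 13% = 42,250 Ft
  89,000 Ft × 27% = 24,030 Ft
  478,500 Ft × 36% = 172,260 Ft
  → 238,540 Ft

Parallel minimum levy:
  Adjusted income: 892,500 Ft + 218,500 Ft + 59,500 Ft = 1,170,500 Ft
  Exemption: 1,170,500 Ft ≤ 1,208,000 Ft, so full 42,000 Ft applies
  Base: 1,170,500 Ft − 42,000 Ft = 1,128,500 Ft
  1,128,500 Ft × 25% = 282,125 Ft

Excess of parallel minimum levy over regular tax: 282,125 Ft − 238,540 Ft = 43,585 Ft.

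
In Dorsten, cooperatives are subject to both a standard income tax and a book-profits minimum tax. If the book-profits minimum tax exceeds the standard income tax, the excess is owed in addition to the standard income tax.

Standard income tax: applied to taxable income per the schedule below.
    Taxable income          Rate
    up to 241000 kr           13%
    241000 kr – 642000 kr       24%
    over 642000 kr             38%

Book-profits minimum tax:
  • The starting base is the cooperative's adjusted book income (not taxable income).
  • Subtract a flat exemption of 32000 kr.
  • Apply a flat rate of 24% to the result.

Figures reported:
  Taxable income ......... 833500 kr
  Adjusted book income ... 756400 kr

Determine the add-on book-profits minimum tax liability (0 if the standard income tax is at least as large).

0 kr

Standard income tax:
  241000 kr × 13% = 31330 kr
  401000 kr × 24% = 96240 kr
  191500 kr × 38% = 72770 kr
  → 200340 kr

Book-profits minimum tax:
  Base (adjusted book income): 756400 kr
  Less exemption 32000 kr → base 724400 kr
  724400 kr × 24% = 173856 kr

173856 kr ≤ 200340 kr, so no add-on is due.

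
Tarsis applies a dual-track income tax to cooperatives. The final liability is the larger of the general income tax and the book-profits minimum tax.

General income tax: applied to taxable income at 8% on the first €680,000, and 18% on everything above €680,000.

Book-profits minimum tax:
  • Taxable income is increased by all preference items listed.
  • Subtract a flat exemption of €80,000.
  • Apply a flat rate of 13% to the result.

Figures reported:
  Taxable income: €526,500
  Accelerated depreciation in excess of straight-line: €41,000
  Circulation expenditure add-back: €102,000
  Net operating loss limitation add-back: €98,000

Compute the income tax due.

€89,375

Book-profits minimum tax:
  Adjusted income: €526,500 + €41,000 + €102,000 + €98,000 = €767,500
  Less exemption €80,000 → base €687,500
  €687,500 × 13% = €89,375

General income tax:
  €526,500 × 8% = €42,120

€89,375 > €42,120, so the book-profits minimum tax is the binding amount.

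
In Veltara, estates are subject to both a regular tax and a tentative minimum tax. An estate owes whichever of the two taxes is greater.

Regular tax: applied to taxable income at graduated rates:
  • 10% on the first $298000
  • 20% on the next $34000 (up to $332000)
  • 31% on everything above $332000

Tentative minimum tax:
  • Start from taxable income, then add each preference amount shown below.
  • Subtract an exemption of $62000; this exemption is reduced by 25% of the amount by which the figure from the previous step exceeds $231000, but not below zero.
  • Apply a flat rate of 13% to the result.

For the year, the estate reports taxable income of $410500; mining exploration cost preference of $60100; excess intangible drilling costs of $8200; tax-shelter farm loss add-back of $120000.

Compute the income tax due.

$77844

Regular tax:
  $298000 × 10% = $29800
  $34000 × 20% = $6800
  $78500 × 31% = $24335
  → $60935

Tentative minimum tax:
  Adjusted income: $410500 + $60100 + $8200 + $120000 = $598800
  Exemption: 25% × ($598800 − $231000) = $91950 ≥ $62000, so the exemption is fully phased out
  Base: $598800 − $0 = $598800
  $598800 × 13% = $77844

$77844 > $60935, so the tentative minimum tax is the binding amount.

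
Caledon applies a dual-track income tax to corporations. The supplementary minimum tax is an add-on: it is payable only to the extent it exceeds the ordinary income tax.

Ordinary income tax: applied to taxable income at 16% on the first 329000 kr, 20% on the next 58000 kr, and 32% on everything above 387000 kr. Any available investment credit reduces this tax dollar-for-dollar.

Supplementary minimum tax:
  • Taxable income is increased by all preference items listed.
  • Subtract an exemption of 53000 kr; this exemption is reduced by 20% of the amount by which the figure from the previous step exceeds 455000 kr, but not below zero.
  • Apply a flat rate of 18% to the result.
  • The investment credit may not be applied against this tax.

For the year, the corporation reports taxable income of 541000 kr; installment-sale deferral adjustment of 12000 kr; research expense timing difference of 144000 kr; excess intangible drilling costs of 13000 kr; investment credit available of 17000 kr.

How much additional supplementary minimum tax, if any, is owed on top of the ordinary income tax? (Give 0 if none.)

30920 kr

Supplementary minimum tax:
  Adjusted income: 541000 kr + 12000 kr + 144000 kr + 13000 kr = 710000 kr
  Exemption: 53000 kr − 20% × (710000 kr − 455000 kr) = 53000 kr − 51000 kr = 2000 kr
  Base: 710000 kr − 2000 kr = 708000 kr
  708000 kr × 18% = 127440 kr

Ordinary income tax:
  329000 kr × 16% = 52640 kr
  58000 kr × 20% = 11600 kr
  154000 kr × 32% = 49280 kr
  → 113520 kr
  Less investment credit 17000 kr → 96520 kr

Excess of supplementary minimum tax over ordinary income tax: 127440 kr − 96520 kr = 30920 kr.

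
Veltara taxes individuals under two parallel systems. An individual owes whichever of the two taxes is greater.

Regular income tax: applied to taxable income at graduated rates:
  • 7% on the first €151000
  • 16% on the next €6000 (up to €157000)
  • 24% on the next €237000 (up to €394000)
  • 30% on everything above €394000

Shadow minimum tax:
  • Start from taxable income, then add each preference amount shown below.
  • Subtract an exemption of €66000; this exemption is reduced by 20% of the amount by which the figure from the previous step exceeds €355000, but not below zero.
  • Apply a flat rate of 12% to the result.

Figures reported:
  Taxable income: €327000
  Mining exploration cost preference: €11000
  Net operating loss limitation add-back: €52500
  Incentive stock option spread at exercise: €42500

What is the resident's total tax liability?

Shadow minimum tax:
  Adjusted income: €327000 + €11000 + €52500 + €42500 = €433000
  Exemption: €66000 − 20% × (€433000 − €355000) = €66000 − €15600 = €50400
  Base: €433000 − €50400 = €382600
  €382600 × 12% = €45912

Regular income tax:
  €151000 × 7% = €10570
  €6000 × 16% = €960
  €170000 × 24% = €40800
  → €52330

€52330 > €45912, so the regular income tax governs.

€52330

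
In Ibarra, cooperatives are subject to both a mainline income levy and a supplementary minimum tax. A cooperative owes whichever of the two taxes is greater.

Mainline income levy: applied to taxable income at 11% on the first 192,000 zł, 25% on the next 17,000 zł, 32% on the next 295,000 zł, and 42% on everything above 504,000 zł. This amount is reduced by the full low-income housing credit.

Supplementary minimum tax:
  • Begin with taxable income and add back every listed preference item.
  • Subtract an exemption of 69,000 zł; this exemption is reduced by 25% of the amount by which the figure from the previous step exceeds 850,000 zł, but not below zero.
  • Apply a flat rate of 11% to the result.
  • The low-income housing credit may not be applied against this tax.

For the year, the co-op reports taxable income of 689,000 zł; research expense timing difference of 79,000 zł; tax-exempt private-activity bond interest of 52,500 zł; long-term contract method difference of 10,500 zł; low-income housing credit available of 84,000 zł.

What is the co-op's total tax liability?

113,470 zł

Mainline income levy:
  192,000 zł × 11% = 21,120 zł
  17,000 zł × 25% = 4,250 zł
  295,000 zł × 32% = 94,400 zł
  185,000 zł × 42% = 77,700 zł
  → 197,470 zł
  Less low-income housing credit 84,000 zł → 113,470 zł

Supplementary minimum tax:
  Adjusted income: 689,000 zł + 79,000 zł + 52,500 zł + 10,500 zł = 831,000 zł
  Exemption: 831,000 zł ≤ 850,000 zł, so full 69,000 zł applies
  Base: 831,000 zł − 69,000 zł = 762,000 zł
  762,000 zł × 11% = 83,820 zł

113,470 zł > 83,820 zł, so the mainline income levy governs.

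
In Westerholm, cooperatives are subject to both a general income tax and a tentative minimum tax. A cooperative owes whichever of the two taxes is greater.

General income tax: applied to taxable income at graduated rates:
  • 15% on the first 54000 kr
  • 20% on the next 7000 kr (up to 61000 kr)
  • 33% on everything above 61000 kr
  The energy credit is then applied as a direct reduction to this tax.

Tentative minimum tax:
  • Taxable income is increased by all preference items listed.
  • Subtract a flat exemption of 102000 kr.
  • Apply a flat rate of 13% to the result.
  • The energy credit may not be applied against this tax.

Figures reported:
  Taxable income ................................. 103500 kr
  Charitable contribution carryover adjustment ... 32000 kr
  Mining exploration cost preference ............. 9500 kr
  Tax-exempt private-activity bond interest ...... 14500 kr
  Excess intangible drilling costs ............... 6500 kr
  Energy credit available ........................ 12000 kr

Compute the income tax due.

Tentative minimum tax:
  Adjusted income: 103500 kr + 32000 kr + 9500 kr + 14500 kr + 6500 kr = 166000 kr
  Less exemption 102000 kr → base 64000 kr
  64000 kr × 13% = 8320 kr

General income tax:
  54000 kr × 15% = 8100 kr
  7000 kr × 20% = 1400 kr
  42500 kr × 33% = 14025 kr
  → 23525 kr
  Less energy credit 12000 kr → 11525 kr

11525 kr > 8320 kr, so the general income tax governs.

11525 kr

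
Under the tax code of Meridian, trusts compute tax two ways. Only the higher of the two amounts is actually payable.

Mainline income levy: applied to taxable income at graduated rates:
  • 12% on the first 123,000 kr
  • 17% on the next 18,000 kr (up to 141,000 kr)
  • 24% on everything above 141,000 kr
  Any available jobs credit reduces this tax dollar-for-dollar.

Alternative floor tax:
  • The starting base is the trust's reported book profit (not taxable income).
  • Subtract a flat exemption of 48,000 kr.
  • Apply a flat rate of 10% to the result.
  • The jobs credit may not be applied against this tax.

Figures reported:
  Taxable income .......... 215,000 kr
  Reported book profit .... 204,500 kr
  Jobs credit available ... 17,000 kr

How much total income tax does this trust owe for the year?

Mainline income levy:
  123,000 kr × 12% = 14,760 kr
  18,000 kr × 17% = 3,060 kr
  74,000 kr × 24% = 17,760 kr
  → 35,580 kr
  Less jobs credit 17,000 kr → 18,580 kr

Alternative floor tax:
  Base (reported book profit): 204,500 kr
  Less exemption 48,000 kr → base 156,500 kr
  156,500 kr × 10% = 15,650 kr

18,580 kr > 15,650 kr, so the mainline income levy governs.

18,580 kr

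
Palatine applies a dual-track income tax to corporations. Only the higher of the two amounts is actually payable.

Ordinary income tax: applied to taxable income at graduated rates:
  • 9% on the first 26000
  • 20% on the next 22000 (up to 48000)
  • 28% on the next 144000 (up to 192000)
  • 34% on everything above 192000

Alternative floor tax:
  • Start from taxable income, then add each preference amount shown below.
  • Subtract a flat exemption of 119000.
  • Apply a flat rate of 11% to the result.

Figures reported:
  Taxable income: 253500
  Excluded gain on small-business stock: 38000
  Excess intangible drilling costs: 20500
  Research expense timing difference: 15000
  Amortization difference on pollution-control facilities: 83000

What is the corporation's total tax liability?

Alternative floor tax:
  Adjusted income: 253500 + 38000 + 20500 + 15000 + 83000 = 410000
  Less exemption 119000 → base 291000
  291000 × 11% = 32010

Ordinary income tax:
  26000 × 9% = 2340
  22000 × 20% = 4400
  144000 × 28% = 40320
  61500 × 34% = 20910
  → 67970

67970 > 32010, so the ordinary income tax governs.

67970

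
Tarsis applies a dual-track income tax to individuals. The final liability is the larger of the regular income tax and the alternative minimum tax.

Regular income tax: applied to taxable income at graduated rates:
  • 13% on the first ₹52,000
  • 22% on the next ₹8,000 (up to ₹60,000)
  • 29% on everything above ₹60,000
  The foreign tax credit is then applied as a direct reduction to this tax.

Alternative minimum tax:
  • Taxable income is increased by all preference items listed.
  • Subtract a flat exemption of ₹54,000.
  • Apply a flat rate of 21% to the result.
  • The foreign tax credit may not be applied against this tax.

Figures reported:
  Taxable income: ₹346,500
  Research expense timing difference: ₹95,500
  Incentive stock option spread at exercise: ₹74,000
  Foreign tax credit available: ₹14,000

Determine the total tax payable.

₹97,020

Alternative minimum tax:
  Adjusted income: ₹346,500 + ₹95,500 + ₹74,000 = ₹516,000
  Less exemption ₹54,000 → base ₹462,000
  ₹462,000 × 21% = ₹97,020

Regular income tax:
  ₹52,000 × 13% = ₹6,760
  ₹8,000 × 22% = ₹1,760
  ₹286,500 × 29% = ₹83,085
  → ₹91,605
  Less foreign tax credit ₹14,000 → ₹77,605

₹97,020 > ₹77,605, so the alternative minimum tax is the binding amount.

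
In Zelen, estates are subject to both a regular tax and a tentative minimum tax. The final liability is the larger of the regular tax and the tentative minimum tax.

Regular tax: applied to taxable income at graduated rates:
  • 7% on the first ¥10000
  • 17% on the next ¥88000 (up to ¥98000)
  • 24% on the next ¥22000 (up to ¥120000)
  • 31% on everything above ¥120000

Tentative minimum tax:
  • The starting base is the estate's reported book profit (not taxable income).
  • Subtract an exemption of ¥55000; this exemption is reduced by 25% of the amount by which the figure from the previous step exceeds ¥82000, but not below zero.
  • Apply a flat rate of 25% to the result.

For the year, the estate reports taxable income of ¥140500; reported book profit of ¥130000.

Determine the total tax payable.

¥27295

Tentative minimum tax:
  Base (reported book profit): ¥130000
  Exemption: ¥55000 − 25% × (¥130000 − ¥82000) = ¥55000 − ¥12000 = ¥43000
  Base: ¥130000 − ¥43000 = ¥87000
  ¥87000 × 25% = ¥21750

Regular tax:
  ¥10000 × 7% = ¥700
  ¥88000 × 17% = ¥14960
  ¥22000 × 24% = ¥5280
  ¥20500 × 31% = ¥6355
  → ¥27295

¥27295 > ¥21750, so the regular tax governs.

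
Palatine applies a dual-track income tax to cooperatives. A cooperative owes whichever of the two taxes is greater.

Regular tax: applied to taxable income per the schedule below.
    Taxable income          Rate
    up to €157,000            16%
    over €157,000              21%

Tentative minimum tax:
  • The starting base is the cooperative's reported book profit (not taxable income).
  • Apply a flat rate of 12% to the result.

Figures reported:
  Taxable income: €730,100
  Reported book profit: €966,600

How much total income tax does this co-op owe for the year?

Tentative minimum tax:
  Base (reported book profit): €966,600
  €966,600 × 12% = €115,992

Regular tax:
  €157,000 × 16% = €25,120
  €573,100 × 21% = €120,351
  → €145,471

€145,471 > €115,992, so the regular tax governs.

€145,471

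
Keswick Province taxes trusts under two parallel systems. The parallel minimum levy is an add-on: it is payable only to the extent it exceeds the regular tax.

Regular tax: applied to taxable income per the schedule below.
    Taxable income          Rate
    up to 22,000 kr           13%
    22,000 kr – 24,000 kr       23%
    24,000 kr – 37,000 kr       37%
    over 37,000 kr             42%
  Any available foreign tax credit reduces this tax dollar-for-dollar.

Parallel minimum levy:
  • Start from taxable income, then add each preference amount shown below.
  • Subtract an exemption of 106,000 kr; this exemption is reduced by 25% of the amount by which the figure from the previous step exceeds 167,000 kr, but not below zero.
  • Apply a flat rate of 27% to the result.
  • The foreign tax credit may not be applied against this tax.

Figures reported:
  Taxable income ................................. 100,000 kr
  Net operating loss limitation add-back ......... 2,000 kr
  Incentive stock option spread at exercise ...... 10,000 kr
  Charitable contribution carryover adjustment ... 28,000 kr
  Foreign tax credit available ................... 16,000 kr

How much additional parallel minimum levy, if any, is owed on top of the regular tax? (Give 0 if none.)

Regular tax:
  22,000 kr × 13% = 2,860 kr
  2,000 kr × 23% = 460 kr
  13,000 kr × 37% = 4,810 kr
  63,000 kr × 42% = 26,460 kr
  → 34,590 kr
  Less foreign tax credit 16,000 kr → 18,590 kr

Parallel minimum levy:
  Adjusted income: 100,000 kr + 2,000 kr + 10,000 kr + 28,000 kr = 140,000 kr
  Exemption: 140,000 kr ≤ 167,000 kr, so full 106,000 kr applies
  Base: 140,000 kr − 106,000 kr = 34,000 kr
  34,000 kr × 27% = 9,180 kr

9,180 kr ≤ 18,590 kr, so no add-on is due.

0 kr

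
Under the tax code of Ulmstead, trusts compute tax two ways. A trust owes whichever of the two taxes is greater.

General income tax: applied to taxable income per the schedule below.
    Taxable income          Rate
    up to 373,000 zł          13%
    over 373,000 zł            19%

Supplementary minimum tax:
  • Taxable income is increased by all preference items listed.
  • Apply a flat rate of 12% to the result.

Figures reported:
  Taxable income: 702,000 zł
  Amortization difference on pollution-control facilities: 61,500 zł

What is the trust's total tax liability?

Supplementary minimum tax:
  Adjusted income: 702,000 zł + 61,500 zł = 763,500 zł
  763,500 zł × 12% = 91,620 zł

General income tax:
  373,000 zł × 13% = 48,490 zł
  329,000 zł × 19% = 62,510 zł
  → 111,000 zł

111,000 zł > 91,620 zł, so the general income tax governs.

111,000 zł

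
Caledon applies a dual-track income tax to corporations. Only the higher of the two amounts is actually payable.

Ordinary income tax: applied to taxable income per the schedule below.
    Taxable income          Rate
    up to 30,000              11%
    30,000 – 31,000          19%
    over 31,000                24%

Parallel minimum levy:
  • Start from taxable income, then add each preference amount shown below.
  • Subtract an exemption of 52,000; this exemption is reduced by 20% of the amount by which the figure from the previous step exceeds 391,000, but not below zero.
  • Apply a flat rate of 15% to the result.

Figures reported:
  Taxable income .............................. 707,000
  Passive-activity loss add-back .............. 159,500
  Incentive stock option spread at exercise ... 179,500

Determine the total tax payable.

Parallel minimum levy:
  Adjusted income: 707,000 + 159,500 + 179,500 = 1,046,000
  Exemption: 20% × (1,046,000 − 391,000) = 131,000 ≥ 52,000, so the exemption is fully phased out
  Base: 1,046,000 − 0 = 1,046,000
  1,046,000 × 15% = 156,900

Ordinary income tax:
  30,000 × 11% = 3,300
  1,000 × 19% = 190
  676,000 × 24% = 162,240
  → 165,730

165,730 > 156,900, so the ordinary income tax governs.

165,730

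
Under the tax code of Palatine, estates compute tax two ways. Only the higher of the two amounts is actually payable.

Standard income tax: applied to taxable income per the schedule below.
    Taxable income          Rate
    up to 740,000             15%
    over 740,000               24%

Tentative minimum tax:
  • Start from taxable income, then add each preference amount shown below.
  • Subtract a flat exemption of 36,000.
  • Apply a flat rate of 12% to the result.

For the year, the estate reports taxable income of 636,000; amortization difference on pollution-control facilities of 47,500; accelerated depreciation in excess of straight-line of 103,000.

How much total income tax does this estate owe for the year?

Standard income tax:
  636,000 × 15% = 95,400

Tentative minimum tax:
  Adjusted income: 636,000 + 47,500 + 103,000 = 786,500
  Less exemption 36,000 → base 750,500
  750,500 × 12% = 90,060

95,400 > 90,060, so the standard income tax governs.

95,400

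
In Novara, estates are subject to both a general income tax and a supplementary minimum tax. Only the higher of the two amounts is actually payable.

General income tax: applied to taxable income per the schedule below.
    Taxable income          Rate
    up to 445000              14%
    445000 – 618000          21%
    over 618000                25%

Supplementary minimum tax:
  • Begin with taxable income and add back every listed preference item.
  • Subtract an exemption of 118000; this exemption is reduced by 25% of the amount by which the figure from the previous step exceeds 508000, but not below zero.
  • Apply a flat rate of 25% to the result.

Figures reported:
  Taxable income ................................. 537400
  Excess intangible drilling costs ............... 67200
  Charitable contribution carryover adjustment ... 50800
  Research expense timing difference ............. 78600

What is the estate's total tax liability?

168125

General income tax:
  445000 × 14% = 62300
  92400 × 21% = 19404
  → 81704

Supplementary minimum tax:
  Adjusted income: 537400 + 67200 + 50800 + 78600 = 734000
  Exemption: 118000 − 25% × (734000 − 508000) = 118000 − 56500 = 61500
  Base: 734000 − 61500 = 672500
  672500 × 25% = 168125

168125 > 81704, so the supplementary minimum tax is the binding amount.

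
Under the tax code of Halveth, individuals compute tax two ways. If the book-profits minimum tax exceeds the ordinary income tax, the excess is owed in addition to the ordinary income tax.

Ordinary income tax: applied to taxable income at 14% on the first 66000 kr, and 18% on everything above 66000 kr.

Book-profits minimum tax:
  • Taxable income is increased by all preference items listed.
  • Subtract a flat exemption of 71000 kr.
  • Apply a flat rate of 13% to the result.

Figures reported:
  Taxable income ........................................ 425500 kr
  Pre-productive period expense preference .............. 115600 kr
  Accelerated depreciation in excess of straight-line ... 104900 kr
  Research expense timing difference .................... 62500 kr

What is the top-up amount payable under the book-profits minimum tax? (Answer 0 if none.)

Ordinary income tax:
  66000 kr × 14% = 9240 kr
  359500 kr × 18% = 64710 kr
  → 73950 kr

Book-profits minimum tax:
  Adjusted income: 425500 kr + 115600 kr + 104900 kr + 62500 kr = 708500 kr
  Less exemption 71000 kr → base 637500 kr
  637500 kr × 13% = 82875 kr

Excess of book-profits minimum tax over ordinary income tax: 82875 kr − 73950 kr = 8925 kr.

8925 kr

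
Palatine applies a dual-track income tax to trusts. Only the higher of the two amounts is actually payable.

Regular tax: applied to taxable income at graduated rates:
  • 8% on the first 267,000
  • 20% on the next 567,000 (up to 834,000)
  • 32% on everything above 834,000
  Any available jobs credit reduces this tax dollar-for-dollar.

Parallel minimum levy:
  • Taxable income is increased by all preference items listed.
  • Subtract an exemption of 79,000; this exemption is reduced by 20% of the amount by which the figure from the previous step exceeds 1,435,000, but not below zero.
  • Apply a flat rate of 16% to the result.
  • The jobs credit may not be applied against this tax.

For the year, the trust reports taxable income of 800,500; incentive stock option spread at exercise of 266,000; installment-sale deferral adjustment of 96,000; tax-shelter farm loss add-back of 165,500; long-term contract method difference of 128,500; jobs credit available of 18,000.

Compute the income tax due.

Parallel minimum levy:
  Adjusted income: 800,500 + 266,000 + 96,000 + 165,500 + 128,500 = 1,456,500
  Exemption: 79,000 − 20% × (1,456,500 − 1,435,000) = 79,000 − 4,300 = 74,700
  Base: 1,456,500 − 74,700 = 1,381,800
  1,381,800 × 16% = 221,088

Regular tax:
  267,000 × 8% = 21,360
  533,500 × 20% = 106,700
  → 128,060
  Less jobs credit 18,000 → 110,060

221,088 > 110,060, so the parallel minimum levy is the binding amount.

221,088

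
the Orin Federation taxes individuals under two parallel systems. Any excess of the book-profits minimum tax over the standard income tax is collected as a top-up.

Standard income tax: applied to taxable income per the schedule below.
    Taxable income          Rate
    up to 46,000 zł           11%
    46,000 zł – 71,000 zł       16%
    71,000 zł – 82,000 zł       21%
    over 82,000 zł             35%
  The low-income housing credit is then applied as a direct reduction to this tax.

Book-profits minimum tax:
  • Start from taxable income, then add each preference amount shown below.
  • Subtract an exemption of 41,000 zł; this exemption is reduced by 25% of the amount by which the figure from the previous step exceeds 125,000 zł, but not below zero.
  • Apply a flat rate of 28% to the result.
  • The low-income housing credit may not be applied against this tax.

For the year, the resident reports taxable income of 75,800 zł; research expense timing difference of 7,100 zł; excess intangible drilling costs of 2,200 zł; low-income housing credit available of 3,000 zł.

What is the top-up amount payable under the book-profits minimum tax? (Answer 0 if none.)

Standard income tax:
  46,000 zł × 11% = 5,060 zł
  25,000 zł × 16% = 4,000 zł
  4,800 zł × 21% = 1,008 zł
  → 10,068 zł
  Less low-income housing credit 3,000 zł → 7,068 zł

Book-profits minimum tax:
  Adjusted income: 75,800 zł + 7,100 zł + 2,200 zł = 85,100 zł
  Exemption: 85,100 zł ≤ 125,000 zł, so full 41,000 zł applies
  Base: 85,100 zł − 41,000 zł = 44,100 zł
  44,100 zł × 28% = 12,348 zł

Excess of book-profits minimum tax over standard income tax: 12,348 zł − 7,068 zł = 5,280 zł.

5,280 zł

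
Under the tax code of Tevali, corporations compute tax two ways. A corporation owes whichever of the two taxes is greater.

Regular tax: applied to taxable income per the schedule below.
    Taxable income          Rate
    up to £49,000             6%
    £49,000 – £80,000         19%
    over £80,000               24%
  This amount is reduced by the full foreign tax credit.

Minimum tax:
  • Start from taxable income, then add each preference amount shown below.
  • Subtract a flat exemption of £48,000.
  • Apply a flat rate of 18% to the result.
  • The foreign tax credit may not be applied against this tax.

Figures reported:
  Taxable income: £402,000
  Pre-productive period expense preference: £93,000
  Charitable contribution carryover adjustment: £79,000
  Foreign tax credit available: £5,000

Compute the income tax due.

£94,680

Regular tax:
  £49,000 × 6% = £2,940
  £31,000 × 19% = £5,890
  £322,000 × 24% = £77,280
  → £86,110
  Less foreign tax credit £5,000 → £81,110

Minimum tax:
  Adjusted income: £402,000 + £93,000 + £79,000 = £574,000
  Less exemption £48,000 → base £526,000
  £526,000 × 18% = £94,680

£94,680 > £81,110, so the minimum tax is the binding amount.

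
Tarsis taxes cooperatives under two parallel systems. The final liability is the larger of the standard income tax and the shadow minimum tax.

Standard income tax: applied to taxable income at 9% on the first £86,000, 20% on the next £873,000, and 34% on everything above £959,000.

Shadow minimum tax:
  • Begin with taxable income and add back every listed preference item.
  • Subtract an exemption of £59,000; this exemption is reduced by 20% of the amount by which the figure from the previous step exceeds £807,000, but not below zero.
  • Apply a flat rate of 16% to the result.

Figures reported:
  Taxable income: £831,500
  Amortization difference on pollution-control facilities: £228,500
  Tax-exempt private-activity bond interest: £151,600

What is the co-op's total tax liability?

Standard income tax:
  £86,000 × 9% = £7,740
  £745,500 × 20% = £149,100
  → £156,840

Shadow minimum tax:
  Adjusted income: £831,500 + £228,500 + £151,600 = £1,211,600
  Exemption: 20% × (£1,211,600 − £807,000) = £80,920 ≥ £59,000, so the exemption is fully phased out
  Base: £1,211,600 − £0 = £1,211,600
  £1,211,600 × 16% = £193,856

£193,856 > £156,840, so the shadow minimum tax is the binding amount.

£193,856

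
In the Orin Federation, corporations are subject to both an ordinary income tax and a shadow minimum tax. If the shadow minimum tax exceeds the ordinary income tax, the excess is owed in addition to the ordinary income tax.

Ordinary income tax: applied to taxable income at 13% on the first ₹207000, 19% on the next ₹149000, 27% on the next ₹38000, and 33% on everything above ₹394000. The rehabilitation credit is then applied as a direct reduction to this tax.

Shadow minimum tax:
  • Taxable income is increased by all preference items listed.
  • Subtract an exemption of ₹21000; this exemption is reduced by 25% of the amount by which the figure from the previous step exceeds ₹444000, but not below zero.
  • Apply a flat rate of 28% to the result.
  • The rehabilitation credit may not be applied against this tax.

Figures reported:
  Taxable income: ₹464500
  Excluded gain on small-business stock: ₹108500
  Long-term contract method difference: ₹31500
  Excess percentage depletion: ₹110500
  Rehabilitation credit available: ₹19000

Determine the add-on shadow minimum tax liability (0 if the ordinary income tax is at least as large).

₹130455

Shadow minimum tax:
  Adjusted income: ₹464500 + ₹108500 + ₹31500 + ₹110500 = ₹715000
  Exemption: 25% × (₹715000 − ₹444000) = ₹67750 ≥ ₹21000, so the exemption is fully phased out
  Base: ₹715000 − ₹0 = ₹715000
  ₹715000 × 28% = ₹200200

Ordinary income tax:
  ₹207000 × 13% = ₹26910
  ₹149000 × 19% = ₹28310
  ₹38000 × 27% = ₹10260
  ₹70500 × 33% = ₹23265
  → ₹88745
  Less rehabilitation credit ₹19000 → ₹69745

Excess of shadow minimum tax over ordinary income tax: ₹200200 − ₹69745 = ₹130455.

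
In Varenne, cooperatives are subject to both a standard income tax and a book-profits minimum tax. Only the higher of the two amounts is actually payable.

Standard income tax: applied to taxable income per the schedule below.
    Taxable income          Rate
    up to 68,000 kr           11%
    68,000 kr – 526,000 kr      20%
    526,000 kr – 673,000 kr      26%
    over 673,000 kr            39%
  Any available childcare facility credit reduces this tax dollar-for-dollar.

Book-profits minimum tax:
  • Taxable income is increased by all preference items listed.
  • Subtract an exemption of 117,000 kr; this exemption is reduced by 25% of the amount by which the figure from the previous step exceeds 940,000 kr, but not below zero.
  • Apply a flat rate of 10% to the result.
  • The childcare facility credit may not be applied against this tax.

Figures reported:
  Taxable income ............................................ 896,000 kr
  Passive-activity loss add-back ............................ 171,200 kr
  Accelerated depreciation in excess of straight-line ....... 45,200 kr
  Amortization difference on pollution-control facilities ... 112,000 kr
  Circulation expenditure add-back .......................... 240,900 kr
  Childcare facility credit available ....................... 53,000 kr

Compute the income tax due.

171,270 kr

Book-profits minimum tax:
  Adjusted income: 896,000 kr + 171,200 kr + 45,200 kr + 112,000 kr + 240,900 kr = 1,465,300 kr
  Exemption: 25% × (1,465,300 kr − 940,000 kr) = 131,325 kr ≥ 117,000 kr, so the exemption is fully phased out
  Base: 1,465,300 kr − 0 kr = 1,465,300 kr
  1,465,300 kr × 10% = 146,530 kr

Standard income tax:
  68,000 kr × 11% = 7,480 kr
  458,000 kr × 20% = 91,600 kr
  147,000 kr × 26% = 38,220 kr
  223,000 kr × 39% = 86,970 kr
  → 224,270 kr
  Less childcare facility credit 53,000 kr → 171,270 kr

171,270 kr > 146,530 kr, so the standard income tax governs.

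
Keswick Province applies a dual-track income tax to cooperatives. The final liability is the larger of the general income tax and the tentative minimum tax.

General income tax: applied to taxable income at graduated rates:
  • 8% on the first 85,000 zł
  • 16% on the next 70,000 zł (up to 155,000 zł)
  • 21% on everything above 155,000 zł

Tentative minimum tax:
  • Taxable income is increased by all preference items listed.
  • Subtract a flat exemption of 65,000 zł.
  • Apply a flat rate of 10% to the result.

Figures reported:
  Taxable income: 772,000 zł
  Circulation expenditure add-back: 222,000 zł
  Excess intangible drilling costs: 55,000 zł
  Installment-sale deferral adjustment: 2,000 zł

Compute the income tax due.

147,570 zł

General income tax:
  85,000 zł × 8% = 6,800 zł
  70,000 zł × 16% = 11,200 zł
  617,000 zł × 21% = 129,570 zł
  → 147,570 zł

Tentative minimum tax:
  Adjusted income: 772,000 zł + 222,000 zł + 55,000 zł + 2,000 zł = 1,051,000 zł
  Less exemption 65,000 zł → base 986,000 zł
  986,000 zł × 10% = 98,600 zł

147,570 zł > 98,600 zł, so the general income tax governs.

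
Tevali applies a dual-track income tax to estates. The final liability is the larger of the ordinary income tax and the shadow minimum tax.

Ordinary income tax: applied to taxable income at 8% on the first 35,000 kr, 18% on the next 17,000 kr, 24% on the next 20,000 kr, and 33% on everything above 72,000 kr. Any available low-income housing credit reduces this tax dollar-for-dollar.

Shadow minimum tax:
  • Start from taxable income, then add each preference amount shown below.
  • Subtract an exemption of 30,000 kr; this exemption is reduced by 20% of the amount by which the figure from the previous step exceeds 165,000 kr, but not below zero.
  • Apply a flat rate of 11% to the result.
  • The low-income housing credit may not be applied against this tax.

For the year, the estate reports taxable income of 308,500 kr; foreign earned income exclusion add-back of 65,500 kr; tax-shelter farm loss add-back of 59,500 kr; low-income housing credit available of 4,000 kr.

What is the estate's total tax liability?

84,705 kr

Shadow minimum tax:
  Adjusted income: 308,500 kr + 65,500 kr + 59,500 kr = 433,500 kr
  Exemption: 20% × (433,500 kr − 165,000 kr) = 53,700 kr ≥ 30,000 kr, so the exemption is fully phased out
  Base: 433,500 kr − 0 kr = 433,500 kr
  433,500 kr × 11% = 47,685 kr

Ordinary income tax:
  35,000 kr × 8% = 2,800 kr
  17,000 kr × 18% = 3,060 kr
  20,000 kr × 24% = 4,800 kr
  236,500 kr × 33% = 78,045 kr
  → 88,705 kr
  Less low-income housing credit 4,000 kr → 84,705 kr

84,705 kr > 47,685 kr, so the ordinary income tax governs.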